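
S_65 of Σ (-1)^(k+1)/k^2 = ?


S = 1 - 1/4 + 1/9 - 1/16 + 1/25 - 1/36 + 1/49 - 1/64 ± ...
= 0.8226
(Full series converges to +π²/12 ≈ +0.8225)

S_65 = 0.8226


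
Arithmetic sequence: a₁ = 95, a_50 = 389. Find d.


d = (aₙ - a₁)/(n-1)
= (389 - 95)/(50-1)
= 294/49 = 6

d = 6


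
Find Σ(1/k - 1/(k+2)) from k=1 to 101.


Telescoping with gap 2: two head and two tail terms survive.
= (1 + 1/2) - (1/102 + 1/103)
= 3/2 - 1/102 - 1/103 = 7777/5253

Sum = 7777/5253


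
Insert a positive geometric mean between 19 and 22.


GM = √(19×22) = √418 = 20.445

GM = 20.445


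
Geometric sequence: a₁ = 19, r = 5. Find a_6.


aₙ = a₁·r^(n-1)
= 19×5^5
= 19×3125
= 59375

a_6 = 59375


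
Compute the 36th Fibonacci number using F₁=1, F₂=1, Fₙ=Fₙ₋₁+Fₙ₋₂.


Fibonacci sequence: 1, 1, 2, 3, 5, 8, 13, 21, 34, 55, 89, ...
F(36) = 14930352

F(36) = 14930352


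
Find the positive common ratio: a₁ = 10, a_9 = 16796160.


r^(n-1) = aₙ/a₁
r^8 = 16796160/10 = 1679616
r = 1679616^(1/8)
= ±6; taking r > 0 gives r = 6

r = 6


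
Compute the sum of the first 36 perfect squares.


n = 36
n(n+1)(2n+1)/6 = 36×37×73/6
= 97236/6 = 16206

Σk² = 16206


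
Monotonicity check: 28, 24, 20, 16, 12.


Differences: -4, -4, -4, -4
All differences < 0 → strictly DECREASING

Monotonically decreasing


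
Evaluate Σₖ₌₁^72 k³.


n(n+1)/2 = 72×73/2 = 2628
Σk³ = 2628² = 6906384

Σk³ = 6906384


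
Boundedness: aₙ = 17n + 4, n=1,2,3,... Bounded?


aₙ = 17n + 4 → as n→∞, aₙ→∞
No finite upper bound exists
The sequence is UNBOUNDED

Unbounded (aₙ → ∞ as n → ∞)


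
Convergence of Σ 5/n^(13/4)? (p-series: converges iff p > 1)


p-series test: Σ c/n^p converges if p > 1, diverges if p ≤ 1 (constant c > 0 doesn't affect convergence).
p = 13/4
13/4 > 1 → CONVERGES

Converges (p = 13/4 > 1)


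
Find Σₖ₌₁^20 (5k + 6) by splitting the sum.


Σ(5k+6) = 5·Σk + 6·n
= 5·210 + 6·20
= 1050 + 120 = 1170

Σ = 1170


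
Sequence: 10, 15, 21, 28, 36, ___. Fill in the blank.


Pattern: triangular numbers: n(n+1)/2
Terms: 10, 15, 21, 28, 36
Next term = 45

Next term = 45


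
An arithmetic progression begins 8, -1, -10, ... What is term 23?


aₙ = a₁ + (n-1)d
= 8 + (23-1)×-9
= 8 - 198
= -190

a_23 = -190


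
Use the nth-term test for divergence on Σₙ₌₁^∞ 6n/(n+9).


lim(n→∞) 6n/(n+9) = 6/1 = 6  (divide numerator and denominator by n)
lim aₙ = 6 ≠ 0 → series DIVERGES

Diverges (lim aₙ = 6 ≠ 0)


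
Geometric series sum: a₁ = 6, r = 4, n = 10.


Sₙ = 6×(4^10 - 1)/(4 - 1)
= 6×(1048576 - 1)/3
= 6×1048575/3
= 2097150

S_10 = 2097150


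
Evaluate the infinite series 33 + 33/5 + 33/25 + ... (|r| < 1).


S∞ = a₁/(1-r) = 33/(1 - 1/5)
= 33/(4/5)
= 165/4

S∞ = 165/4


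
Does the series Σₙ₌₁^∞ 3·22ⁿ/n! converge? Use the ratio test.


aₙ = 3·22^n/n!
a_{n+1}/aₙ = 22^(n+1)/(n+1)! × n!/22^n  (constant 3 cancels)
= 22/(n+1)
L = lim(n→∞) 22/(n+1) = 0
L < 1 → series CONVERGES

Converges (ratio test: L = 0 < 1)


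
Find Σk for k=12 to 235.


Σₖ₌12^235 k = Σₖ₌₁^235 k − Σₖ₌₁^11 k
= 235·236/2 − 11·12/2
= 27730 − 66 = 27664

Σk = 27664


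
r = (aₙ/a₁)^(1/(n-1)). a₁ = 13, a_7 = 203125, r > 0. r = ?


r^(n-1) = aₙ/a₁
r^6 = 203125/13 = 15625
r = 15625^(1/6)
= ±5; taking r > 0 gives r = 5

r = 5


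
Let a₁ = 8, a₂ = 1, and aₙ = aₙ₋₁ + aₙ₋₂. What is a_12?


Computing iteratively: 8, 1, 9, 10, 19, 29, 48, 77, 125, 202, 327, 529
a_12 = 529

a_12 = 529


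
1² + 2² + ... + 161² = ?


n = 161
n(n+1)(2n+1)/6 = 161×162×323/6
= 8424486/6 = 1404081

Σk² = 1404081


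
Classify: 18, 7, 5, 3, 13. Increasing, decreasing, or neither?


Differences: -11, -2, -2, 10
Difference at position 4 is +10 (> 0) but position 1 is -11 (< 0) — sequence both rises and falls
→ NOT monotonic

Not monotonic


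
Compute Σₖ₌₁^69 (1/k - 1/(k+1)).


Telescoping: adjacent terms cancel.
= 1/1 - 1/70
= 1 - 1/70 = 69/70

Sum = 69/70


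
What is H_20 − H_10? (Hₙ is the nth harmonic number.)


Σₖ₌11^20 1/k = 1/11 + 1/12 + 1/13 + 1/14 + 1/15 + 1/16 + 1/17 + 1/18 + 1/19 + 1/20
= 155685007/232792560
≈ 0.6688

Sum = 155685007/232792560 ≈ 0.6688


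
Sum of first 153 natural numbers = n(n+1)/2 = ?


n(n+1)/2 = 153×154/2 = 23562/2 = 11781

Σk = 11781


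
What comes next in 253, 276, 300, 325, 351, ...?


Pattern: triangular numbers: n(n+1)/2
Terms: 253, 276, 300, 325, 351
Next term = 378

Next term = 378


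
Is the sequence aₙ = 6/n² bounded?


a₁ = 6, a₂ = 6/4, a₃ = 6/9, ...
0 < aₙ ≤ 6 for all n ≥ 1
The sequence IS bounded

Bounded (0 < aₙ ≤ 6)


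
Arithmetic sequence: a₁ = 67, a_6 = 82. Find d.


d = (aₙ - a₁)/(n-1)
= (82 - 67)/(6-1)
= 15/5 = 3

d = 3


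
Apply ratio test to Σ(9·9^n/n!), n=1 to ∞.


aₙ = 9·9^n/n!
a_{n+1}/aₙ = 9^(n+1)/(n+1)! × n!/9^n  (constant 9 cancels)
= 9/(n+1)
L = lim(n→∞) 9/(n+1) = 0
L < 1 → series CONVERGES

Converges (ratio test: L = 0 < 1)


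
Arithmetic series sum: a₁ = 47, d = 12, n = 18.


aₙ = 47 + (18-1)×12 = 251
Sₙ = n(a₁+aₙ)/2 = 18×(47+251)/2
= 18×298/2 = 2682

S_18 = 2682


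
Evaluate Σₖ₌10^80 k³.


Σₖ₌10^80 k³ = [80·81/2]² − [9·10/2]²
= 10497600 − 2025 = 10495575

Σk³ = 10495575


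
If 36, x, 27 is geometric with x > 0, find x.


GM = √(36×27) = √972 = 31.1769

GM = 31.1769


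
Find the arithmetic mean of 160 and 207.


AM = (160 + 207)/2 = 367/2 = 183.5

AM = 183.5


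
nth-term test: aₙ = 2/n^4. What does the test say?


lim(n→∞) 2/n^4 = 0
lim aₙ = 0 → nth-term test is INCONCLUSIVE
(Need other tests; this is actually a convergent p-series with p=4 > 1)

Inconclusive (lim aₙ = 0; need another test)


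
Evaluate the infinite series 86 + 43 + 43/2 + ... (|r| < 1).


S∞ = a₁/(1-r) = 86/(1 - 1/2)
= 86/(1/2)
= 172

S∞ = 172


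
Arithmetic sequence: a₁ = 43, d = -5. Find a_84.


aₙ = a₁ + (n-1)d
= 43 + (84-1)×-5
= 43 - 415
= -372

a_84 = -372


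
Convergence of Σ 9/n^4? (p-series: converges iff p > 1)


p-series test: Σ c/n^p converges if p > 1, diverges if p ≤ 1 (constant c > 0 doesn't affect convergence).
p = 4
4 > 1 → CONVERGES

Converges (p = 4 > 1)


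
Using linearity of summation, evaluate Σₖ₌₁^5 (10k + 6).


Σ(10k+6) = 10·Σk + 6·n
= 10·15 + 6·5
= 150 + 30 = 180

Σ = 180


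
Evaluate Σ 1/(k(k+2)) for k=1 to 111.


1/(k(k+2)) = (1/2)·(1/k - 1/(k+2)) (partial fractions)
Telescoping: Σ = (1/2)·(1 + 1/2 - 1/112 - 1/113) = 18759/25312

Sum = 18759/25312


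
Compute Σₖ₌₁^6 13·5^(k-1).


Sₙ = 13×(5^6 - 1)/(5 - 1)
= 13×(15625 - 1)/4
= 13×15624/4
= 50778

S_6 = 50778


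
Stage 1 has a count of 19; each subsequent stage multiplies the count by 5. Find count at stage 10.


aₙ = a₁·r^(n-1)
= 19×5^9
= 19×1953125
= 37109375

a_10 = 37109375


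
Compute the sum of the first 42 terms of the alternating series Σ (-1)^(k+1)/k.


S = 1 - 1/2 + 1/3 - 1/4 + 1/5 - 1/6 + 1/7 - 1/8 ± ...
= 0.6814
(Full series converges to +ln(2) ≈ +0.6931)

S_42 = 0.6814


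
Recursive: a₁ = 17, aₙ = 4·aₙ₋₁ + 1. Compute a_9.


Computing step by step:
a_1 = 17
a_2 = 69
a_3 = 277
a_4 = 1109
a_5 = 4437
a_6 = 17749
a_7 = 70997
a_8 = 283989
a_9 = 1135957


a_9 = 1135957


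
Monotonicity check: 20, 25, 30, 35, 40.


Differences: 5, 5, 5, 5
All differences > 0 → strictly INCREASING

Monotonically increasing


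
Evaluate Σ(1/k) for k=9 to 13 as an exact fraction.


Σₖ₌9^13 1/k = 1/9 + 1/10 + 1/11 + 1/12 + 1/13
= 11899/25740
≈ 0.4623

Sum = 11899/25740 ≈ 0.4623


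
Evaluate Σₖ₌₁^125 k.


n(n+1)/2 = 125×126/2 = 15750/2 = 7875

Σk = 7875


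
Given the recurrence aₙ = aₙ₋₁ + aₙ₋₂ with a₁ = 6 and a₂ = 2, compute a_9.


Computing iteratively: 6, 2, 8, 10, 18, 28, 46, 74, 120
a_9 = 120

a_9 = 120


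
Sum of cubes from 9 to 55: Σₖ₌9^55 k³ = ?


Σₖ₌9^55 k³ = [55·56/2]² − [8·9/2]²
= 2371600 − 1296 = 2370304

Σk³ = 2370304


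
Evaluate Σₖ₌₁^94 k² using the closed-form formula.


n = 94
n(n+1)(2n+1)/6 = 94×95×189/6
= 1687770/6 = 281295

Σk² = 281295


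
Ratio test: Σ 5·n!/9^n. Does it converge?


aₙ = 5·n!/9^n
a_{n+1}/aₙ = (n+1)!/9^(n+1) × 9^n/n!  (constant 5 cancels)
= (n+1)/9
L = lim(n→∞) (n+1)/9 = ∞
L > 1 → series DIVERGES

Diverges (ratio test: L = ∞ > 1)


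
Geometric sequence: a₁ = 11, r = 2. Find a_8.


aₙ = a₁·r^(n-1)
= 11×2^7
= 11×128
= 1408

a_8 = 1408


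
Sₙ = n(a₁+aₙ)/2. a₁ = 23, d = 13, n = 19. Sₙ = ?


aₙ = 23 + (19-1)×13 = 257
Sₙ = n(a₁+aₙ)/2 = 19×(23+257)/2
= 19×280/2 = 2660

S_19 = 2660


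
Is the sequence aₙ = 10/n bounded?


a₁ = 10, a₂ = 10/2, a₃ = 10/3, ...
0 < aₙ ≤ 10 for all n ≥ 1
Lower bound: 0, Upper bound: 10
The sequence IS bounded

Bounded (0 < aₙ ≤ 10)


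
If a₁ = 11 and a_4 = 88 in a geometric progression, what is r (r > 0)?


r^(n-1) = aₙ/a₁
r^3 = 88/11 = 8
r = 8^(1/3)
= 2

r = 2


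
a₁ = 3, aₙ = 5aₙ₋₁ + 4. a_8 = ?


Computing step by step:
a_1 = 3
a_2 = 19
a_3 = 99
a_4 = 499
a_5 = 2499
a_6 = 12499
a_7 = 62499
a_8 = 312499


a_8 = 312499


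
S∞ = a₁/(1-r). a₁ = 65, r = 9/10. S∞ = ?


S∞ = a₁/(1-r) = 65/(1 - 9/10)
= 65/(1/10)
= 650

S∞ = 650


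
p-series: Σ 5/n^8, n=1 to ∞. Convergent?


p-series test: Σ c/n^p converges if p > 1, diverges if p ≤ 1 (constant c > 0 doesn't affect convergence).
p = 8
8 > 1 → CONVERGES

Converges (p = 8 > 1)


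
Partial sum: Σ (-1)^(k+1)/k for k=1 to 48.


S = 1 - 1/2 + 1/3 - 1/4 + 1/5 - 1/6 + 1/7 - 1/8 ± ...
= 0.6828
(Full series converges to +ln(2) ≈ +0.6931)

S_48 = 0.6828


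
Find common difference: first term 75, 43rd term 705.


d = (aₙ - a₁)/(n-1)
= (705 - 75)/(43-1)
= 630/42 = 15

d = 15


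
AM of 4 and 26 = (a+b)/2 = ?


AM = (4 + 26)/2 = 30/2 = 15

AM = 15


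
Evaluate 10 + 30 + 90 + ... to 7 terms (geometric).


Sₙ = 10×(3^7 - 1)/(3 - 1)
= 10×(2187 - 1)/2
= 10×2186/2
= 10930

S_7 = 10930


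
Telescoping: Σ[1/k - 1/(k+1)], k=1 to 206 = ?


Telescoping: adjacent terms cancel.
= 1/1 - 1/207
= 1 - 1/207 = 206/207

Sum = 206/207


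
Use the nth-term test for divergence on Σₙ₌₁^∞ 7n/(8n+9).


lim(n→∞) 7n/(8n+9) = 7/8 = 7/8  (divide numerator and denominator by n)
lim aₙ = 7/8 ≠ 0 → series DIVERGES

Diverges (lim aₙ = 7/8 ≠ 0)


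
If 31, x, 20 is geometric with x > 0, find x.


GM = √(31×20) = √620 = 24.8998

GM = 24.8998


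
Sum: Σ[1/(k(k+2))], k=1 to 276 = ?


1/(k(k+2)) = (1/2)·(1/k - 1/(k+2)) (partial fractions)
Telescoping: Σ = (1/2)·(1 + 1/2 - 1/277 - 1/278) = 57477/77006

Sum = 57477/77006


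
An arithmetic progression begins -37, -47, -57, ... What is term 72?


aₙ = a₁ + (n-1)d
= -37 + (72-1)×-10
= -37 - 710
= -747

a_72 = -747


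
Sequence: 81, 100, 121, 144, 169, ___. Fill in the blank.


Pattern: perfect squares: n²
Terms: 81, 100, 121, 144, 169
Next term = 196

Next term = 196


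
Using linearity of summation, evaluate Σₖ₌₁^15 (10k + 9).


Σ(10k+9) = 10·Σk + 9·n
= 10·120 + 9·15
= 1200 + 135 = 1335

Σ = 1335


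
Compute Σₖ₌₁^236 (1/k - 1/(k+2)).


Telescoping with gap 2: two head and two tail terms survive.
= (1 + 1/2) - (1/237 + 1/238)
= 3/2 - 1/237 - 1/238 = 42067/28203

Sum = 42067/28203


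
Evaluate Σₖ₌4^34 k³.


Σₖ₌4^34 k³ = [34·35/2]² − [3·4/2]²
= 354025 − 36 = 353989

Σk³ = 353989


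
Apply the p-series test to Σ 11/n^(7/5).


p-series test: Σ c/n^p converges if p > 1, diverges if p ≤ 1 (constant c > 0 doesn't affect convergence).
p = 7/5
7/5 > 1 → CONVERGES

Converges (p = 7/5 > 1)


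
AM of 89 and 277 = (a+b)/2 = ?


AM = (89 + 277)/2 = 366/2 = 183

AM = 183


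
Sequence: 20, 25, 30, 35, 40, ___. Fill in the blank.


Pattern: arithmetic (d=5)
Terms: 20, 25, 30, 35, 40
Next term = 45

Next term = 45


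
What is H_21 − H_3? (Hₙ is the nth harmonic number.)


Σₖ₌4^21 1/k = 1/4 + 1/5 + 1/6 + ... + 1/21
= 28121735/15519504
≈ 1.812

Sum = 28121735/15519504 ≈ 1.812


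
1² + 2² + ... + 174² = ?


n = 174
n(n+1)(2n+1)/6 = 174×175×349/6
= 10627050/6 = 1771175

Σk² = 1771175


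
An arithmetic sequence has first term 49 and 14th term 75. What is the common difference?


d = (aₙ - a₁)/(n-1)
= (75 - 49)/(14-1)
= 26/13 = 2

d = 2


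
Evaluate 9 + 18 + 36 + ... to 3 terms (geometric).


Sₙ = 9×(2^3 - 1)/(2 - 1)
= 9×(8 - 1)/1
= 9×7/1
= 63

S_3 = 63


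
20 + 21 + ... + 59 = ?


Σₖ₌20^59 k = Σₖ₌₁^59 k − Σₖ₌₁^19 k
= 59·60/2 − 19·20/2
= 1770 − 190 = 1580

Σk = 1580


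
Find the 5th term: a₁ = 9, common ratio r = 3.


aₙ = a₁·r^(n-1)
= 9×3^4
= 9×81
= 729

a_5 = 729


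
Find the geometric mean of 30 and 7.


GM = √(30×7) = √210 = 14.4914

GM = 14.4914


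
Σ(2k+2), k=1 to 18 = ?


Σ(2k+2) = 2·Σk + 2·n
= 2·171 + 2·18
= 342 + 36 = 378

Σ = 378


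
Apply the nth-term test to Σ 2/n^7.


lim(n→∞) 2/n^7 = 0
lim aₙ = 0 → nth-term test is INCONCLUSIVE
(Need other tests; this is actually a convergent p-series with p=7 > 1)

Inconclusive (lim aₙ = 0; need another test)


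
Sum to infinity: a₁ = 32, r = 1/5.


S∞ = a₁/(1-r) = 32/(1 - 1/5)
= 32/(4/5)
= 40

S∞ = 40


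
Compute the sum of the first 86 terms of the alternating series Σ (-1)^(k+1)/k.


S = 1 - 1/2 + 1/3 - 1/4 + 1/5 - 1/6 + 1/7 - 1/8 ± ...
= 0.6874
(Full series converges to +ln(2) ≈ +0.6931)

S_86 = 0.6874


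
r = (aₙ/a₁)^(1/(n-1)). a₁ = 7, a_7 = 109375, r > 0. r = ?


r^(n-1) = aₙ/a₁
r^6 = 109375/7 = 15625
r = 15625^(1/6)
= ±5; taking r > 0 gives r = 5

r = 5


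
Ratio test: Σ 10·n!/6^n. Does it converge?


aₙ = 10·n!/6^n
a_{n+1}/aₙ = (n+1)!/6^(n+1) × 6^n/n!  (constant 10 cancels)
= (n+1)/6
L = lim(n→∞) (n+1)/6 = ∞
L > 1 → series DIVERGES

Diverges (ratio test: L = ∞ > 1)


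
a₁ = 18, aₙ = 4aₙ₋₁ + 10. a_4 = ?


Computing step by step:
a_1 = 18
a_2 = 82
a_3 = 338
a_4 = 1362


a_4 = 1362


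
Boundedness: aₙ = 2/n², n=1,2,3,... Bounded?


a₁ = 2, a₂ = 2/4, a₃ = 2/9, ...
0 < aₙ ≤ 2 for all n ≥ 1
The sequence IS bounded

Bounded (0 < aₙ ≤ 2)


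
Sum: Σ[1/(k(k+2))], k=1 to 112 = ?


1/(k(k+2)) = (1/2)·(1/k - 1/(k+2)) (partial fractions)
Telescoping: Σ = (1/2)·(1 + 1/2 - 1/113 - 1/114) = 4774/6441

Sum = 4774/6441


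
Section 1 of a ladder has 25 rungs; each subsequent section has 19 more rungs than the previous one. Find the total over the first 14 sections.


aₙ = 25 + (14-1)×19 = 272
Sₙ = n(a₁+aₙ)/2 = 14×(25+272)/2
= 14×297/2 = 2079

S_14 = 2079


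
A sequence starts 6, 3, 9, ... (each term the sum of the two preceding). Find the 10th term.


Computing iteratively: 6, 3, 9, 12, 21, 33, 54, 87, 141, 228
a_10 = 228

a_10 = 228


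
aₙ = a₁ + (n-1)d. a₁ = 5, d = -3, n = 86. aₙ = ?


aₙ = a₁ + (n-1)d
= 5 + (86-1)×-3
= 5 - 255
= -250

a_86 = -250


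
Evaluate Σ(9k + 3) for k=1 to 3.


Σ(9k+3) = 9·Σk + 3·n
= 9·6 + 3·3
= 54 + 9 = 63

Σ = 63


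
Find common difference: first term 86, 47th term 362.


d = (aₙ - a₁)/(n-1)
= (362 - 86)/(47-1)
= 276/46 = 6

d = 6


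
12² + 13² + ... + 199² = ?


Σₖ₌12^199 k² = Σₖ₌₁^199 k² − Σₖ₌₁^11 k²
= 199·200·399/6 − 11·12·23/6
= 2646700 − 506 = 2646194

Σk² = 2646194


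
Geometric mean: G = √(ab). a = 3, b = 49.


GM = √(3×49) = √147 = 12.1244

GM = 12.1244


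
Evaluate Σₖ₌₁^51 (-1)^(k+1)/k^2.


S = 1 - 1/4 + 1/9 - 1/16 + 1/25 - 1/36 + 1/49 - 1/64 ± ...
= 0.8227
(Full series converges to +π²/12 ≈ +0.8225)

S_51 = 0.8227


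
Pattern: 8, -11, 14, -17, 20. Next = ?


Pattern: alternating sign, magnitude arithmetic (d=3)
Terms: 8, -11, 14, -17, 20
Next term = -23

Next term = -23


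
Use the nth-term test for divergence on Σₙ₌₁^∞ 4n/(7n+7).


lim(n→∞) 4n/(7n+7) = 4/7 = 4/7  (divide numerator and denominator by n)
lim aₙ = 4/7 ≠ 0 → series DIVERGES

Diverges (lim aₙ = 4/7 ≠ 0)


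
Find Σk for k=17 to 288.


Σₖ₌17^288 k = Σₖ₌₁^288 k − Σₖ₌₁^16 k
= 288·289/2 − 16·17/2
= 41616 − 136 = 41480

Σk = 41480


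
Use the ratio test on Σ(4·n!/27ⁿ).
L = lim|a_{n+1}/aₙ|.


aₙ = 4·n!/27^n
a_{n+1}/aₙ = (n+1)!/27^(n+1) × 27^n/n!  (constant 4 cancels)
= (n+1)/27
L = lim(n→∞) (n+1)/27 = ∞
L > 1 → series DIVERGES

Diverges (ratio test: L = ∞ > 1)


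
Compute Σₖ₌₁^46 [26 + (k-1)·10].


aₙ = 26 + (46-1)×10 = 476
Sₙ = n(a₁+aₙ)/2 = 46×(26+476)/2
= 46×502/2 = 11546

S_46 = 11546


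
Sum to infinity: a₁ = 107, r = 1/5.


S∞ = a₁/(1-r) = 107/(1 - 1/5)
= 107/(4/5)
= 535/4

S∞ = 535/4


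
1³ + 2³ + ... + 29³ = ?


n(n+1)/2 = 29×30/2 = 435
Σk³ = 435² = 189225

Σk³ = 189225


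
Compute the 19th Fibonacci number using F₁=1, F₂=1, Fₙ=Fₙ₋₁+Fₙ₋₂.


Fibonacci sequence: 1, 1, 2, 3, 5, 8, 13, 21, 34, 55, 89, ...
F(19) = 4181

F(19) = 4181


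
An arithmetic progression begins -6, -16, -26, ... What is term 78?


aₙ = a₁ + (n-1)d
= -6 + (78-1)×-10
= -6 - 770
= -776

a_78 = -776


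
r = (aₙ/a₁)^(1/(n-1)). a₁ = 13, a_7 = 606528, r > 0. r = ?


r^(n-1) = aₙ/a₁
r^6 = 606528/13 = 46656
r = 46656^(1/6)
= ±6; taking r > 0 gives r = 6

r = 6


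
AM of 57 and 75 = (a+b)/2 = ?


AM = (57 + 75)/2 = 132/2 = 66

AM = 66


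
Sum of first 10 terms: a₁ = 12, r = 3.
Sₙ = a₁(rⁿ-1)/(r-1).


Sₙ = 12×(3^10 - 1)/(3 - 1)
= 12×(59049 - 1)/2
= 12×59048/2
= 354288

S_10 = 354288


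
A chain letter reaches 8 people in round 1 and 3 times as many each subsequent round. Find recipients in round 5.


aₙ = a₁·r^(n-1)
= 8×3^4
= 8×81
= 648

a_5 = 648


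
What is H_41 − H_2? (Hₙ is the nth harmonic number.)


Σₖ₌3^41 1/k = 1/3 + 1/4 + 1/5 + ... + 1/41
= 55819190615098733/19914562703599200
≈ 2.8029

Sum = 55819190615098733/19914562703599200 ≈ 2.8029


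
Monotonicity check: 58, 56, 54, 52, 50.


Differences: -2, -2, -2, -2
All differences < 0 → strictly DECREASING

Monotonically decreasing


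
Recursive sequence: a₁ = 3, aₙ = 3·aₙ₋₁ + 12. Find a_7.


Computing step by step:
a_1 = 3
a_2 = 21
a_3 = 75
a_4 = 237
a_5 = 723
a_6 = 2181
a_7 = 6555


a_7 = 6555


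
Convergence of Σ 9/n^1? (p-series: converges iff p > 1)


p-series test: Σ c/n^p converges if p > 1, diverges if p ≤ 1 (constant c > 0 doesn't affect convergence).
p = 1
1 ≤ 1 → DIVERGES

Diverges (p = 1 ≤ 1)


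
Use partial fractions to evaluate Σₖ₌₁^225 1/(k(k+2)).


1/(k(k+2)) = (1/2)·(1/k - 1/(k+2)) (partial fractions)
Telescoping: Σ = (1/2)·(1 + 1/2 - 1/226 - 1/227) = 19125/25651

Sum = 19125/25651


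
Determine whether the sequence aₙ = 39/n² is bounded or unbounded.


a₁ = 39, a₂ = 39/4, a₃ = 39/9, ...
0 < aₙ ≤ 39 for all n ≥ 1
The sequence IS bounded

Bounded (0 < aₙ ≤ 39)


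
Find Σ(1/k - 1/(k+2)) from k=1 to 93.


Telescoping with gap 2: two head and two tail terms survive.
= (1 + 1/2) - (1/94 + 1/95)
= 3/2 - 1/94 - 1/95 = 6603/4465

Sum = 6603/4465


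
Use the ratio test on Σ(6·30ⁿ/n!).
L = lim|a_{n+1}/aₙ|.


aₙ = 6·30^n/n!
a_{n+1}/aₙ = 30^(n+1)/(n+1)! × n!/30^n  (constant 6 cancels)
= 30/(n+1)
L = lim(n→∞) 30/(n+1) = 0
L < 1 → series CONVERGES

Converges (ratio test: L = 0 < 1)


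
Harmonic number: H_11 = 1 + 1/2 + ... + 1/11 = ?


H_11 = 1/1 + 1/2 + 1/3 + ... + 1/11
= 83711/27720
≈ 3.0199

H_11 = 83711/27720 ≈ 3.0199


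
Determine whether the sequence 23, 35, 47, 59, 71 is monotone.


Differences: 12, 12, 12, 12
All differences > 0 → strictly INCREASING

Monotonically increasing


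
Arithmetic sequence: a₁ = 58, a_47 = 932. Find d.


d = (aₙ - a₁)/(n-1)
= (932 - 58)/(47-1)
= 874/46 = 19

d = 19


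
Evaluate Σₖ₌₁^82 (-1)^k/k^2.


S = -1 + 1/4 - 1/9 + 1/16 - 1/25 + 1/36 - 1/49 + 1/64 ± ...
= -0.8224
(Full series converges to -π²/12 ≈ -0.8225)

S_82 = -0.8224


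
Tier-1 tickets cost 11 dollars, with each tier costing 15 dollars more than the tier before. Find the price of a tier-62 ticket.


aₙ = a₁ + (n-1)d
= 11 + (62-1)×15
= 11 + 915
= 926

a_62 = 926


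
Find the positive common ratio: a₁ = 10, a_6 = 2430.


r^(n-1) = aₙ/a₁
r^5 = 2430/10 = 243
r = 243^(1/5)
= 3

r = 3


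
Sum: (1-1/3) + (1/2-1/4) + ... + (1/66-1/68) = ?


Telescoping with gap 2: two head and two tail terms survive.
= (1 + 1/2) - (1/67 + 1/68)
= 3/2 - 1/67 - 1/68 = 6699/4556

Sum = 6699/4556


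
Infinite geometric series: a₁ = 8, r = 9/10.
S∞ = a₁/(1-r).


S∞ = a₁/(1-r) = 8/(1 - 9/10)
= 8/(1/10)
= 80

S∞ = 80


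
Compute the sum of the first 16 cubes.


n(n+1)/2 = 16×17/2 = 136
Σk³ = 136² = 18496

Σk³ = 18496


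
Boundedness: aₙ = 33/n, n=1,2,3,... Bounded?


a₁ = 33, a₂ = 33/2, a₃ = 33/3, ...
0 < aₙ ≤ 33 for all n ≥ 1
Lower bound: 0, Upper bound: 33
The sequence IS bounded

Bounded (0 < aₙ ≤ 33)


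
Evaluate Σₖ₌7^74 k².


Σₖ₌7^74 k² = Σₖ₌₁^74 k² − Σₖ₌₁^6 k²
= 74·75·149/6 − 6·7·13/6
= 137825 − 91 = 137734

Σk² = 137734


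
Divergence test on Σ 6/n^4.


lim(n→∞) 6/n^4 = 0
lim aₙ = 0 → nth-term test is INCONCLUSIVE
(Need other tests; this is actually a convergent p-series with p=4 > 1)

Inconclusive (lim aₙ = 0; need another test)


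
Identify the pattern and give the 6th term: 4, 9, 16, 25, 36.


Pattern: perfect squares: n²
Terms: 4, 9, 16, 25, 36
Next term = 49

Next term = 49


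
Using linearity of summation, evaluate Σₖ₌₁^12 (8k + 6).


Σ(8k+6) = 8·Σk + 6·n
= 8·78 + 6·12
= 624 + 72 = 696

Σ = 696


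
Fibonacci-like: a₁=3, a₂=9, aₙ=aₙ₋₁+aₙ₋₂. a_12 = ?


Computing iteratively: 3, 9, 12, 21, 33, 54, 87, 141, 228, 369, 597, 966
a_12 = 966

a_12 = 966


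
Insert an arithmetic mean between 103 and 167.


AM = (103 + 167)/2 = 270/2 = 135

AM = 135


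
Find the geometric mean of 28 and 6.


GM = √(28×6) = √168 = 12.9615

GM = 12.9615


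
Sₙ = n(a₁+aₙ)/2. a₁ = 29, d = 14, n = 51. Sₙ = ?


aₙ = 29 + (51-1)×14 = 729
Sₙ = n(a₁+aₙ)/2 = 51×(29+729)/2
= 51×758/2 = 19329

S_51 = 19329


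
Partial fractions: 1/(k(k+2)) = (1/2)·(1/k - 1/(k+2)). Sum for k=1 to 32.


1/(k(k+2)) = (1/2)·(1/k - 1/(k+2)) (partial fractions)
Telescoping: Σ = (1/2)·(1 + 1/2 - 1/33 - 1/34) = 404/561

Sum = 404/561


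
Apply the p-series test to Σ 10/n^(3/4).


p-series test: Σ c/n^p converges if p > 1, diverges if p ≤ 1 (constant c > 0 doesn't affect convergence).
p = 3/4
3/4 ≤ 1 → DIVERGES

Diverges (p = 3/4 ≤ 1)


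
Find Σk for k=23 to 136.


Σₖ₌23^136 k = Σₖ₌₁^136 k − Σₖ₌₁^22 k
= 136·137/2 − 22·23/2
= 9316 − 253 = 9063

Σk = 9063


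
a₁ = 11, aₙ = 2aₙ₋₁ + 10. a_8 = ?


Computing step by step:
a_1 = 11
a_2 = 32
a_3 = 74
a_4 = 158
a_5 = 326
a_6 = 662
a_7 = 1334
a_8 = 2678


a_8 = 2678


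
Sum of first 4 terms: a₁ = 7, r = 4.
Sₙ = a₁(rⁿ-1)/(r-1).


Sₙ = 7×(4^4 - 1)/(4 - 1)
= 7×(256 - 1)/3
= 7×255/3
= 595

S_4 = 595


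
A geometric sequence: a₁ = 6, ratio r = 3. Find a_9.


aₙ = a₁·r^(n-1)
= 6×3^8
= 6×6561
= 39366

a_9 = 39366


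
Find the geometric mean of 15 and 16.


GM = √(15×16) = √240 = 15.4919

GM = 15.4919


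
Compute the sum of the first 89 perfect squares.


n = 89
n(n+1)(2n+1)/6 = 89×90×179/6
= 1433790/6 = 238965

Σk² = 238965


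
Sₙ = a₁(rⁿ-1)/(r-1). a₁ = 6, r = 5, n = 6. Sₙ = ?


Sₙ = 6×(5^6 - 1)/(5 - 1)
= 6×(15625 - 1)/4
= 6×15624/4
= 23436

S_6 = 23436


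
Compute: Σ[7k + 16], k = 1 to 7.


Σ(7k+16) = 7·Σk + 16·n
= 7·28 + 16·7
= 196 + 112 = 308

Σ = 308


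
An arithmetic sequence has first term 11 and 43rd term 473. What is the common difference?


d = (aₙ - a₁)/(n-1)
= (473 - 11)/(43-1)
= 462/42 = 11

d = 11


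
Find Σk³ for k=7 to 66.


Σₖ₌7^66 k³ = [66·67/2]² − [6·7/2]²
= 4888521 − 441 = 4888080

Σk³ = 4888080


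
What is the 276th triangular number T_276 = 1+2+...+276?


n(n+1)/2 = 276×277/2 = 76452/2 = 38226

Σk = 38226


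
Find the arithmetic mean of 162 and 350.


AM = (162 + 350)/2 = 512/2 = 256

AM = 256


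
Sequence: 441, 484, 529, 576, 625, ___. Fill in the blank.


Pattern: perfect squares: n²
Terms: 441, 484, 529, 576, 625
Next term = 676

Next term = 676


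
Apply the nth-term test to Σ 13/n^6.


lim(n→∞) 13/n^6 = 0
lim aₙ = 0 → nth-term test is INCONCLUSIVE
(Need other tests; this is actually a convergent p-series with p=6 > 1)

Inconclusive (lim aₙ = 0; need another test)


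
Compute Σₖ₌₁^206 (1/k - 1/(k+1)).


Telescoping: adjacent terms cancel.
= 1/1 - 1/207
= 1 - 1/207 = 206/207

Sum = 206/207


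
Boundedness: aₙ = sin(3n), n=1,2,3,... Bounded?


For all n, -1 ≤ sin(3n) ≤ 1, so -1 ≤ sin(3n) ≤ 1
Lower bound: -1, Upper bound: 1
The sequence IS bounded

Bounded (-1 ≤ aₙ ≤ 1)


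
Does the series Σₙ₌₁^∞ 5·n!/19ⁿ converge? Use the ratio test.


aₙ = 5·n!/19^n
a_{n+1}/aₙ = (n+1)!/19^(n+1) × 19^n/n!  (constant 5 cancels)
= (n+1)/19
L = lim(n→∞) (n+1)/19 = ∞
L > 1 → series DIVERGES

Diverges (ratio test: L = ∞ > 1)


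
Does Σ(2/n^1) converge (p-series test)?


p-series test: Σ c/n^p converges if p > 1, diverges if p ≤ 1 (constant c > 0 doesn't affect convergence).
p = 1
1 ≤ 1 → DIVERGES

Diverges (p = 1 ≤ 1)


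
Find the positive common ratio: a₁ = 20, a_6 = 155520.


r^(n-1) = aₙ/a₁
r^5 = 155520/20 = 7776
r = 7776^(1/5)
= 6

r = 6


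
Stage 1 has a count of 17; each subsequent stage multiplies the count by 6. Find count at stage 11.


aₙ = a₁·r^(n-1)
= 17×6^10
= 17×60466176
= 1027924992

a_11 = 1027924992


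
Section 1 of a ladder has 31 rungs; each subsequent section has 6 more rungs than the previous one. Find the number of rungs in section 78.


aₙ = a₁ + (n-1)d
= 31 + (78-1)×6
= 31 + 462
= 493

a_78 = 493


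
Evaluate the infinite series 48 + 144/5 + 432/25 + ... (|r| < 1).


S∞ = a₁/(1-r) = 48/(1 - 3/5)
= 48/(2/5)
= 120

S∞ = 120


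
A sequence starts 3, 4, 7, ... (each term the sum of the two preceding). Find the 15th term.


Computing iteratively: 3, 4, 7, 11, 18, 29, 47, 76, 123, 199, 322, 521, ...
a_15 = 2207

a_15 = 2207


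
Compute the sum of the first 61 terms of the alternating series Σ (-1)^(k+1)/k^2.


S = 1 - 1/4 + 1/9 - 1/16 + 1/25 - 1/36 + 1/49 - 1/64 ± ...
= 0.8226
(Full series converges to +π²/12 ≈ +0.8225)

S_61 = 0.8226


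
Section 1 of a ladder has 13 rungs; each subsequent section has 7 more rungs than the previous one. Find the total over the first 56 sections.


aₙ = 13 + (56-1)×7 = 398
Sₙ = n(a₁+aₙ)/2 = 56×(13+398)/2
= 56×411/2 = 11508

S_56 = 11508


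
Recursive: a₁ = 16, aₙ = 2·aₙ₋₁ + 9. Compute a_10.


Computing step by step:
a_1 = 16
a_2 = 41
a_3 = 91
a_4 = 191
a_5 = 391
a_6 = 791
a_7 = 1591
a_8 = 3191
a_9 = 6391
a_10 = 12791


a_10 = 12791


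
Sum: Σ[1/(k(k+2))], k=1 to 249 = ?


1/(k(k+2)) = (1/2)·(1/k - 1/(k+2)) (partial fractions)
Telescoping: Σ = (1/2)·(1 + 1/2 - 1/250 - 1/251) = 23406/31375

Sum = 23406/31375


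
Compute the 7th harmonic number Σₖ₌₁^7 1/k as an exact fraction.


H_7 = 1/1 + 1/2 + 1/3 + 1/4 + 1/5 + 1/6 + 1/7
= 363/140
≈ 2.5929

H_7 = 363/140 ≈ 2.5929


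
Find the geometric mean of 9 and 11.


GM = √(9×11) = √99 = 9.9499

GM = 9.9499


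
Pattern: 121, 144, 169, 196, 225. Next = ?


Pattern: perfect squares: n²
Terms: 121, 144, 169, 196, 225
Next term = 256

Next term = 256


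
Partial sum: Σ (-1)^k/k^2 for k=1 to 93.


S = -1 + 1/4 - 1/9 + 1/16 - 1/25 + 1/36 - 1/49 + 1/64 ± ...
= -0.8225
(Full series converges to -π²/12 ≈ -0.8225)

S_93 = -0.8225


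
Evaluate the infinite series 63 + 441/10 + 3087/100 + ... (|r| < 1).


S∞ = a₁/(1-r) = 63/(1 - 7/10)
= 63/(3/10)
= 210

S∞ = 210


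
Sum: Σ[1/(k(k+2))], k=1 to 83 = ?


1/(k(k+2)) = (1/2)·(1/k - 1/(k+2)) (partial fractions)
Telescoping: Σ = (1/2)·(1 + 1/2 - 1/84 - 1/85) = 10541/14280

Sum = 10541/14280


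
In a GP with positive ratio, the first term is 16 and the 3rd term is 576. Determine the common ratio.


r^(n-1) = aₙ/a₁
r^2 = 576/16 = 36
r = 36^(1/2)
= ±6; taking r > 0 gives r = 6

r = 6


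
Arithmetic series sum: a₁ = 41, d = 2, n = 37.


aₙ = 41 + (37-1)×2 = 113
Sₙ = n(a₁+aₙ)/2 = 37×(41+113)/2
= 37×154/2 = 2849

S_37 = 2849


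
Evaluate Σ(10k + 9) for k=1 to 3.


Σ(10k+9) = 10·Σk + 9·n
= 10·6 + 9·3
= 60 + 27 = 87

Σ = 87


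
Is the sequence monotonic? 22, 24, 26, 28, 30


Differences: 2, 2, 2, 2
All differences > 0 → strictly INCREASING

Monotonically increasing


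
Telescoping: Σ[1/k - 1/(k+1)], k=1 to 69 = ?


Telescoping: adjacent terms cancel.
= 1/1 - 1/70
= 1 - 1/70 = 69/70

Sum = 69/70


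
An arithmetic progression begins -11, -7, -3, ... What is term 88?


aₙ = a₁ + (n-1)d
= -11 + (88-1)×4
= -11 + 348
= 337

a_88 = 337


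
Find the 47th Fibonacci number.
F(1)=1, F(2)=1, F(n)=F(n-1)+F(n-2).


Fibonacci sequence: 1, 1, 2, 3, 5, 8, 13, 21, 34, 55, 89, ...
F(47) = 2971215073

F(47) = 2971215073


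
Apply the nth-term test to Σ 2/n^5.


lim(n→∞) 2/n^5 = 0
lim aₙ = 0 → nth-term test is INCONCLUSIVE
(Need other tests; this is actually a convergent p-series with p=5 > 1)

Inconclusive (lim aₙ = 0; need another test)


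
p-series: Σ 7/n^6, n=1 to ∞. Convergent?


p-series test: Σ c/n^p converges if p > 1, diverges if p ≤ 1 (constant c > 0 doesn't affect convergence).
p = 6
6 > 1 → CONVERGES

Converges (p = 6 > 1)


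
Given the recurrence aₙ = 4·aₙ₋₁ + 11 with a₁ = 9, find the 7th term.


Computing step by step:
a_1 = 9
a_2 = 47
a_3 = 199
a_4 = 807
a_5 = 3239
a_6 = 12967
a_7 = 51879


a_7 = 51879


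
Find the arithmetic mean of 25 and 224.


AM = (25 + 224)/2 = 249/2 = 124.5

AM = 124.5


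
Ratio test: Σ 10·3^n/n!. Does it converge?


aₙ = 10·3^n/n!
a_{n+1}/aₙ = 3^(n+1)/(n+1)! × n!/3^n  (constant 10 cancels)
= 3/(n+1)
L = lim(n→∞) 3/(n+1) = 0
L < 1 → series CONVERGES

Converges (ratio test: L = 0 < 1)


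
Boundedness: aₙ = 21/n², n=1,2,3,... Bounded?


a₁ = 21, a₂ = 21/4, a₃ = 21/9, ...
0 < aₙ ≤ 21 for all n ≥ 1
The sequence IS bounded

Bounded (0 < aₙ ≤ 21)


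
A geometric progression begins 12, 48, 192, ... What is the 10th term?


aₙ = a₁·r^(n-1)
= 12×4^9
= 12×262144
= 3145728

a_10 = 3145728


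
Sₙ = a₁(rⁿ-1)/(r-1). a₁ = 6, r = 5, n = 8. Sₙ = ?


Sₙ = 6×(5^8 - 1)/(5 - 1)
= 6×(390625 - 1)/4
= 6×390624/4
= 585936

S_8 = 585936


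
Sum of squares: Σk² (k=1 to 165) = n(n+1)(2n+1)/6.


n = 165
n(n+1)(2n+1)/6 = 165×166×331/6
= 9066090/6 = 1511015

Σk² = 1511015


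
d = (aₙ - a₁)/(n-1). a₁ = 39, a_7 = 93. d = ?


d = (aₙ - a₁)/(n-1)
= (93 - 39)/(7-1)
= 54/6 = 9

d = 9


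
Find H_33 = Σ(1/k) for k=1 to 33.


H_33 = 1/1 + 1/2 + 1/3 + ... + 1/33
= 53676090078349/13127595717600
≈ 4.0888

H_33 = 53676090078349/13127595717600 ≈ 4.0888


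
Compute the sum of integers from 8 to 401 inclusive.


Σₖ₌8^401 k = Σₖ₌₁^401 k − Σₖ₌₁^7 k
= 401·402/2 − 7·8/2
= 80601 − 28 = 80573

Σk = 80573


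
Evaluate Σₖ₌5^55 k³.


Σₖ₌5^55 k³ = [55·56/2]² − [4·5/2]²
= 2371600 − 100 = 2371500

Σk³ = 2371500


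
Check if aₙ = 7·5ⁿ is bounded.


aₙ = 7·5ⁿ → as n→∞, aₙ→∞ (since base 5 > 1)
No finite upper bound exists
The sequence is UNBOUNDED

Unbounded (aₙ → ∞ as n → ∞)


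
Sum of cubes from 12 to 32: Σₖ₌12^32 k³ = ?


Σₖ₌12^32 k³ = [32·33/2]² − [11·12/2]²
= 278784 − 4356 = 274428

Σk³ = 274428


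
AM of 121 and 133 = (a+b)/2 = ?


AM = (121 + 133)/2 = 254/2 = 127

AM = 127


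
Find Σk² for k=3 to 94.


Σₖ₌3^94 k² = Σₖ₌₁^94 k² − Σₖ₌₁^2 k²
= 94·95·189/6 − 2·3·5/6
= 281295 − 5 = 281290

Σk² = 281290


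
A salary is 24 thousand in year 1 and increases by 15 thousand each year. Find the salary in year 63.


aₙ = a₁ + (n-1)d
= 24 + (63-1)×15
= 24 + 930
= 954

a_63 = 954


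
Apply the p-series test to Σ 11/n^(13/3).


p-series test: Σ c/n^p converges if p > 1, diverges if p ≤ 1 (constant c > 0 doesn't affect convergence).
p = 13/3
13/3 > 1 → CONVERGES

Converges (p = 13/3 > 1)


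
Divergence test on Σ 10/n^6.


lim(n→∞) 10/n^6 = 0
lim aₙ = 0 → nth-term test is INCONCLUSIVE
(Need other tests; this is actually a convergent p-series with p=6 > 1)

Inconclusive (lim aₙ = 0; need another test)


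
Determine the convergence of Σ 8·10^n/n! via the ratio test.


aₙ = 8·10^n/n!
a_{n+1}/aₙ = 10^(n+1)/(n+1)! × n!/10^n  (constant 8 cancels)
= 10/(n+1)
L = lim(n→∞) 10/(n+1) = 0
L < 1 → series CONVERGES

Converges (ratio test: L = 0 < 1)


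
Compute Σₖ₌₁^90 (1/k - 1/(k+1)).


Telescoping: adjacent terms cancel.
= 1/1 - 1/91
= 1 - 1/91 = 90/91

Sum = 90/91


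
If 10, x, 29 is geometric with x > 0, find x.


GM = √(10×29) = √290 = 17.0294

GM = 17.0294


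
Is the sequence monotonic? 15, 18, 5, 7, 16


Differences: 3, -13, 2, 9
Difference at position 1 is +3 (> 0) but position 2 is -13 (< 0) — sequence both rises and falls
→ NOT monotonic

Not monotonic


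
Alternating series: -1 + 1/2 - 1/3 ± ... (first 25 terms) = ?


S = -1 + 1/2 - 1/3 + 1/4 - 1/5 + 1/6 - 1/7 + 1/8 ± ...
= -0.7127
(Full series converges to -ln(2) ≈ -0.6931)

S_25 = -0.7127


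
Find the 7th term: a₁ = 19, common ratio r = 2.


aₙ = a₁·r^(n-1)
= 19×2^6
= 19×64
= 1216

a_7 = 1216


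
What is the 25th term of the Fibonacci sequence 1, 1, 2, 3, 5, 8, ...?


Fibonacci sequence: 1, 1, 2, 3, 5, 8, 13, 21, 34, 55, 89, ...
F(25) = 75025

F(25) = 75025


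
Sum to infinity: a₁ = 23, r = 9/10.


S∞ = a₁/(1-r) = 23/(1 - 9/10)
= 23/(1/10)
= 230

S∞ = 230


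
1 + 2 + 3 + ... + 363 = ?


n(n+1)/2 = 363×364/2 = 132132/2 = 66066

Σk = 66066


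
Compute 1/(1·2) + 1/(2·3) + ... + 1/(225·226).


1/(k(k+1)) = 1/k - 1/(k+1) (partial fractions)
Telescoping: Σ = 1 - 1/226 = 225/226

Sum = 225/226


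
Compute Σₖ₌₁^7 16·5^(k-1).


Sₙ = 16×(5^7 - 1)/(5 - 1)
= 16×(78125 - 1)/4
= 16×78124/4
= 312496

S_7 = 312496


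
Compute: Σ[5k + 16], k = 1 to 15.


Σ(5k+16) = 5·Σk + 16·n
= 5·120 + 16·15
= 600 + 240 = 840

Σ = 840


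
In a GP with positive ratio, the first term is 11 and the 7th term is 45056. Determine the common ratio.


r^(n-1) = aₙ/a₁
r^6 = 45056/11 = 4096
r = 4096^(1/6)
= ±4; taking r > 0 gives r = 4

r = 4


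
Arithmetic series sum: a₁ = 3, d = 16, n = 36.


aₙ = 3 + (36-1)×16 = 563
Sₙ = n(a₁+aₙ)/2 = 36×(3+563)/2
= 36×566/2 = 10188

S_36 = 10188


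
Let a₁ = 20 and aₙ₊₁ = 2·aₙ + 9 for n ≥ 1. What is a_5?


Computing step by step:
a_1 = 20
a_2 = 49
a_3 = 107
a_4 = 223
a_5 = 455


a_5 = 455


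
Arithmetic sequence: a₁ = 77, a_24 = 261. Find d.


d = (aₙ - a₁)/(n-1)
= (261 - 77)/(24-1)
= 184/23 = 8

d = 8


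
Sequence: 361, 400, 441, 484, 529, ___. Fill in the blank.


Pattern: perfect squares: n²
Terms: 361, 400, 441, 484, 529
Next term = 576

Next term = 576


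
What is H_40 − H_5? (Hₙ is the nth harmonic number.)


Σₖ₌6^40 1/k = 1/6 + 1/7 + 1/8 + ... + 1/40
= 969115336318573/485721041551200
≈ 1.9952

Sum = 969115336318573/485721041551200 ≈ 1.9952


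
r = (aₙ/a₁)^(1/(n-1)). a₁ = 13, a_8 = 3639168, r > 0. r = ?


r^(n-1) = aₙ/a₁
r^7 = 3639168/13 = 279936
r = 279936^(1/7)
= 6

r = 6


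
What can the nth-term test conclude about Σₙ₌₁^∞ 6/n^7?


lim(n→∞) 6/n^7 = 0
lim aₙ = 0 → nth-term test is INCONCLUSIVE
(Need other tests; this is actually a convergent p-series with p=7 > 1)

Inconclusive (lim aₙ = 0; need another test)


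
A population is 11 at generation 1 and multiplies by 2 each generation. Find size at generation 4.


aₙ = a₁·r^(n-1)
= 11×2^3
= 11×8
= 88

a_4 = 88


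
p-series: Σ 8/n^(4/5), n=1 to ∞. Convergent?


p-series test: Σ c/n^p converges if p > 1, diverges if p ≤ 1 (constant c > 0 doesn't affect convergence).
p = 4/5
4/5 ≤ 1 → DIVERGES

Diverges (p = 4/5 ≤ 1)


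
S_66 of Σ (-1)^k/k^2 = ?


S = -1 + 1/4 - 1/9 + 1/16 - 1/25 + 1/36 - 1/49 + 1/64 ± ...
= -0.8224
(Full series converges to -π²/12 ≈ -0.8225)

S_66 = -0.8224


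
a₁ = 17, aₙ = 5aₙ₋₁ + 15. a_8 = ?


Computing step by step:
a_1 = 17
a_2 = 100
a_3 = 515
a_4 = 2590
a_5 = 12965
a_6 = 64840
a_7 = 324215
a_8 = 1621090


a_8 = 1621090


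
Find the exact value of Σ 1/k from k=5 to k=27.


Σₖ₌5^27 1/k = 1/5 + 1/6 + 1/7 + ... + 1/27
= 145216599503/80313433200
≈ 1.8081

Sum = 145216599503/80313433200 ≈ 1.8081


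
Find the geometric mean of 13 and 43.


GM = √(13×43) = √559 = 23.6432

GM = 23.6432


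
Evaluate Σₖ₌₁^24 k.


n(n+1)/2 = 24×25/2 = 600/2 = 300

Σk = 300


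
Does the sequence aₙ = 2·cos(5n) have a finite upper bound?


For all n, -1 ≤ cos(5n) ≤ 1, so -2 ≤ 2·cos(5n) ≤ 2
Lower bound: -2, Upper bound: 2
The sequence IS bounded

Bounded (-2 ≤ aₙ ≤ 2)


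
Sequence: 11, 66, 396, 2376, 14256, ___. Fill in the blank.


Pattern: geometric (r=6)
Terms: 11, 66, 396, 2376, 14256
Next term = 85536

Next term = 85536


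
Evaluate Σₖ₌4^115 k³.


Σₖ₌4^115 k³ = [115·116/2]² − [3·4/2]²
= 44488900 − 36 = 44488864

Σk³ = 44488864


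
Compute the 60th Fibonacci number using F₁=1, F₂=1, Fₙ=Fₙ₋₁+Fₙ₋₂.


Fibonacci sequence: 1, 1, 2, 3, 5, 8, 13, 21, 34, 55, 89, ...
F(60) = 1548008755920

F(60) = 1548008755920


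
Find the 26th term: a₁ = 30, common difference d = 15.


aₙ = a₁ + (n-1)d
= 30 + (26-1)×15
= 30 + 375
= 405

a_26 = 405


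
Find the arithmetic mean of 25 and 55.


AM = (25 + 55)/2 = 80/2 = 40

AM = 40


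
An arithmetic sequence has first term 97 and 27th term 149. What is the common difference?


d = (aₙ - a₁)/(n-1)
= (149 - 97)/(27-1)
= 52/26 = 2

d = 2


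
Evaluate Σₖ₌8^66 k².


Σₖ₌8^66 k² = Σₖ₌₁^66 k² − Σₖ₌₁^7 k²
= 66·67·133/6 − 7·8·15/6
= 98021 − 140 = 97881

Σk² = 97881
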